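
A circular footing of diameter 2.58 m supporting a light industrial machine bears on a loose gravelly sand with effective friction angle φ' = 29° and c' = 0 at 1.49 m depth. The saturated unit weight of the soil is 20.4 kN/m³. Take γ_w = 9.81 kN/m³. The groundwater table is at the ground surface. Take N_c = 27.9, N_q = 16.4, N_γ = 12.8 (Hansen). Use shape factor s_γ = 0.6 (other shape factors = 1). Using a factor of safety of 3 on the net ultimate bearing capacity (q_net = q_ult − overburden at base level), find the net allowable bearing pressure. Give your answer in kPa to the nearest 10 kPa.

q_all(net) ≈ 120 kPa

γ' = 20.4 − 9.81 = 10.59 kN/m³ (submerged throughout). q = 10.59 × 1.49 = 15.779 kPa; the same γ' applies in the ½γBN_γ term.
q·N_q = 15.779 × 16.4 = 258.78 kPa
0.5·γ·B·N_γ·s_γ = 0.5 × 10.59 × 2.58 × 12.8 × 0.6 = 104.92 kPa
q_ult = 258.78 + 104.92 = 363.69 kPa.
q_net = 363.69 − 15.779 = 347.92 kPa.
q_all(net) = 347.92 / 3 = 115.97 kPa.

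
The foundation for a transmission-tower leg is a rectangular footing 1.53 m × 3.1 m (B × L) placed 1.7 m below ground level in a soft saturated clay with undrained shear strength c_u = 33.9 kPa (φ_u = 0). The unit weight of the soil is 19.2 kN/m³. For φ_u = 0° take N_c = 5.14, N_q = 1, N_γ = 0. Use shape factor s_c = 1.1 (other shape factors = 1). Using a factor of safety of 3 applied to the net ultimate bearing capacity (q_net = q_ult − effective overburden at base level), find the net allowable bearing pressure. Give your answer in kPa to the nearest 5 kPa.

q = γ·D_f = 19.2 × 1.7 = 32.64 kPa.
c·N_c·s_c = 33.9 × 5.14 × 1.1 = 191.67 kPa
q·N_q = 32.64 × 1 = 32.64 kPa
q_ult = 191.67 + 32.64 = 224.31 kPa.
Net ultimate: q_net = 224.31 − 32.64 = 191.67 kPa.
q_all(net) = 191.67 / 3 = 63.89 kPa.

q_all(net) ≈ 65 kPa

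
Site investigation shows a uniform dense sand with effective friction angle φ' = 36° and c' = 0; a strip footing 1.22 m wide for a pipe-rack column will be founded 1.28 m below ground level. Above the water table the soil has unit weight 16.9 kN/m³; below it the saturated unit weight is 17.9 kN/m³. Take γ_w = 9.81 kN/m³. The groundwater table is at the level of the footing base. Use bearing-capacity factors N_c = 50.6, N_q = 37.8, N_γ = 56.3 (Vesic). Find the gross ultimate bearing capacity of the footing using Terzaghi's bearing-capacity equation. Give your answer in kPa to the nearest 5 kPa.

q_ult ≈ 1095 kPa

Effective surcharge at the founding depth q = γ·D_f = 16.9 × 1.28 = 21.632 kPa.
The water table coincides with the base, so in the self-weight term γ → γ' = 8.09 kN/m³.
q_ult = q·N_q + 0.5·γ·B·N_γ
     = 21.632 × 37.8 + 0.5 × 8.09 × 1.22 × 56.3
     = 817.69 + 277.83 = 1095.5 kPa.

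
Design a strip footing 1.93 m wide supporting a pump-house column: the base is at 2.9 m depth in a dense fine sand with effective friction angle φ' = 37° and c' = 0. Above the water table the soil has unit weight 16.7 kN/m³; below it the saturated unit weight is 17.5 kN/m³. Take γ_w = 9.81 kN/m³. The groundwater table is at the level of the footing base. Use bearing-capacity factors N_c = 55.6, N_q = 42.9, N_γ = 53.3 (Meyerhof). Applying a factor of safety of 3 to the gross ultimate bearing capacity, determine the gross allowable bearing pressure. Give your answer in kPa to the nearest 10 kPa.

q_all ≈ 820 kPa

Effective surcharge at the founding depth q = γ·D_f = 16.7 × 2.9 = 48.43 kPa.
The water table coincides with the base, so in the self-weight term γ → γ' = 7.69 kN/m³.
q_ult = q·N_q + 0.5·γ·B·N_γ
     = 48.43 × 42.9 + 0.5 × 7.69 × 1.93 × 53.3
     = 2077.6 + 395.53 = 2473.2 kPa.
q_all = q_ult / FS = 2473.2 / 3 = 824.39 kPa.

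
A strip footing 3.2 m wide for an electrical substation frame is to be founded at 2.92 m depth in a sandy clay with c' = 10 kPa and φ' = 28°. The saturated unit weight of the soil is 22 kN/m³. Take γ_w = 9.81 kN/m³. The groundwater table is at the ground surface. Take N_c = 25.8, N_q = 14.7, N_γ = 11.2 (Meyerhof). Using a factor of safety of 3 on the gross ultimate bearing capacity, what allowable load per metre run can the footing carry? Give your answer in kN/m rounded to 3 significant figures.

≈ 1070 kN/m

Water table at ground surface, so effective unit weight γ' = 22 − 9.81 = 12.19 kN/m³ is used throughout; overburden q = 12.19 × 2.92 = 35.595 kPa; the same γ' applies in the ½γBN_γ term.
Cohesion term c·N_c = 10 × 25.8 = 258 kPa; surcharge term q·N_q = 35.595 × 14.7 = 523.24 kPa; self-weight term 0.5·γ·B·N_γ = 0.5 × 12.19 × 3.2 × 11.2 = 218.44 kPa.
q_ult = 258 + 523.24 + 218.44 = 999.69 kPa.
Gross allowable pressure q_all = 999.69 / 3 = 333.23 kPa.
Allowable wall load = q_all × B = 333.23 × 3.2 = 1066.3 kN per metre run.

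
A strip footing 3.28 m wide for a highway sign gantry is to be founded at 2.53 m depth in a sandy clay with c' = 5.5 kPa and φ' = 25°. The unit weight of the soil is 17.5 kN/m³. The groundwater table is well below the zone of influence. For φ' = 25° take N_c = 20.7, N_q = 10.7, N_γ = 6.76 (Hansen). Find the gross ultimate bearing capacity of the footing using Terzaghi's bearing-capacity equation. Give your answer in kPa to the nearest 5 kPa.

q_ult ≈ 780 kPa

Overburden at base level: q = 17.5 × 2.53 = 44.275 kPa.
Cohesion term c·N_c = 5.5 × 20.7 = 113.85 kPa; surcharge term q·N_q = 44.275 × 10.7 = 473.74 kPa; self-weight term 0.5·γ·B·N_γ = 0.5 × 17.5 × 3.28 × 6.76 = 194.01 kPa.
q_ult = 113.85 + 473.74 + 194.01 = 781.6 kPa.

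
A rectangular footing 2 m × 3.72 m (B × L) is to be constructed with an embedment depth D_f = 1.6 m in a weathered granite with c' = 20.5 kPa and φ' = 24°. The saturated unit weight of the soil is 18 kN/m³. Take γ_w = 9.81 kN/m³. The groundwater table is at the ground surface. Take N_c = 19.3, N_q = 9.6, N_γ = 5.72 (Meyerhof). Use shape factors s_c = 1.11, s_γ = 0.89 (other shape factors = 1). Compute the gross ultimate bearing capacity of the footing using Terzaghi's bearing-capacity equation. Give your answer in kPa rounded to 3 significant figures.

With the water table at the surface the whole profile is submerged: γ' = 18 − 9.81 = 8.19 kN/m³, so q = γ'·D_f = 13.104 kPa; the same γ' applies in the ½γBN_γ term.
q_ult = c·N_c·s_c + q·N_q + 0.5·γ·B·N_γ·s_γ
     = 20.5 × 19.3 × 1.11 + 13.104 × 9.6 + 0.5 × 8.19 × 2 × 5.72 × 0.89
     = 439.17 + 125.8 + 41.694 = 606.66 kPa.

q_ult ≈ 607 kPa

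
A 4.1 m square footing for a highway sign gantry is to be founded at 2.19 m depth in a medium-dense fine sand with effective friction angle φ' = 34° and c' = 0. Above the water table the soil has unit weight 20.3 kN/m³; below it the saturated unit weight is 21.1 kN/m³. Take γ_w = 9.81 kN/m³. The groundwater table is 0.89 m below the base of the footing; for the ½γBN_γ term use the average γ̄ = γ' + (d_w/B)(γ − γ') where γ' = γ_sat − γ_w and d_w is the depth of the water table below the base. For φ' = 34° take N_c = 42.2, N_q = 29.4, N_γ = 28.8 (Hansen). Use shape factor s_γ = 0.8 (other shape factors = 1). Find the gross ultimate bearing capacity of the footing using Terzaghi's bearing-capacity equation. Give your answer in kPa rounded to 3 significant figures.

q_ult ≈ 1930 kPa

Effective surcharge at the founding depth q = γ·D_f = 20.3 × 2.19 = 44.457 kPa.
With d_w = 0.89 m < B, γ̄ = 11.29 + (0.89/4.1) × (20.3 − 11.29) = 13.246 kN/m³.
q_ult = q·N_q + 0.5·γ·B·N_γ·s_γ
     = 44.457 × 29.4 + 0.5 × 13.246 × 4.1 × 28.8 × 0.8
     = 1307 + 625.63 = 1932.7 kPa.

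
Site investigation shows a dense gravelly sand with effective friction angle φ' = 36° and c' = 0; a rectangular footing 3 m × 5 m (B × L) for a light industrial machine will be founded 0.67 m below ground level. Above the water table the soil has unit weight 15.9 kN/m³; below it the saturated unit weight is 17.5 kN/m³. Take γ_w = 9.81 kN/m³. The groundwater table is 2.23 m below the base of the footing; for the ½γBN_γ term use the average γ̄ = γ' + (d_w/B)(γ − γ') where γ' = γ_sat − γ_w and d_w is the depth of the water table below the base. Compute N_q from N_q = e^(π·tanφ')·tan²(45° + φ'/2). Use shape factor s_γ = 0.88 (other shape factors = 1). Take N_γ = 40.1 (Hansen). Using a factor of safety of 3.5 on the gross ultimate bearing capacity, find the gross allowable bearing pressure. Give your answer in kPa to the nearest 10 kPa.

q_all ≈ 320 kPa

N_q = e^(π·tan36°)·tan²(63°) = 37.75.
Effective surcharge at the founding depth q = γ·D_f = 15.9 × 0.67 = 10.653 kPa.
With d_w = 2.23 m < B, γ̄ = 7.69 + (2.23/3) × (15.9 − 7.69) = 13.793 kN/m³.
q_ult = q·N_q + 0.5·γ·B·N_γ·s_γ
     = 10.653 × 37.752 + 0.5 × 13.793 × 3 × 40.1 × 0.88
     = 402.18 + 730.08 = 1132.3 kPa.
q_all = 1132.3 / 3.5 = 323.5 kPa.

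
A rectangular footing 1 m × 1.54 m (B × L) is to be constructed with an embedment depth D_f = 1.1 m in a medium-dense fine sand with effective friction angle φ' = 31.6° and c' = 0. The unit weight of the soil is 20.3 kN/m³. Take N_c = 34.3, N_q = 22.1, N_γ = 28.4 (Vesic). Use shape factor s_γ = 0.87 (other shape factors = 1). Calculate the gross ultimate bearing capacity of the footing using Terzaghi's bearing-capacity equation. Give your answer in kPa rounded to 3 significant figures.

q_ult ≈ 744 kPa

q = γ·D_f = 20.3 × 1.1 = 22.33 kPa.
q·N_q = 22.33 × 22.1 = 493.49 kPa
0.5·γ·B·N_γ·s_γ = 0.5 × 20.3 × 1 × 28.4 × 0.87 = 250.79 kPa
q_ult = 493.49 + 250.79 = 744.28 kPa.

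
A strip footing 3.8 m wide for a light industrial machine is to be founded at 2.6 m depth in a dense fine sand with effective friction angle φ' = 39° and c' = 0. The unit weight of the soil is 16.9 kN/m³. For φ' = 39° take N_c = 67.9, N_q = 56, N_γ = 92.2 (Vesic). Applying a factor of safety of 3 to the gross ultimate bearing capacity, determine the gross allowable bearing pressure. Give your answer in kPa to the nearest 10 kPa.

Effective surcharge at the founding depth q = γ·D_f = 16.9 × 2.6 = 43.94 kPa.
q_ult = q·N_q + 0.5·γ·B·N_γ
     = 43.94 × 56 + 0.5 × 16.9 × 3.8 × 92.2
     = 2460.6 + 2960.5 = 5421.2 kPa.
q_all = q_ult / FS = 5421.2 / 3 = 1807.1 kPa.

q_all ≈ 1810 kPa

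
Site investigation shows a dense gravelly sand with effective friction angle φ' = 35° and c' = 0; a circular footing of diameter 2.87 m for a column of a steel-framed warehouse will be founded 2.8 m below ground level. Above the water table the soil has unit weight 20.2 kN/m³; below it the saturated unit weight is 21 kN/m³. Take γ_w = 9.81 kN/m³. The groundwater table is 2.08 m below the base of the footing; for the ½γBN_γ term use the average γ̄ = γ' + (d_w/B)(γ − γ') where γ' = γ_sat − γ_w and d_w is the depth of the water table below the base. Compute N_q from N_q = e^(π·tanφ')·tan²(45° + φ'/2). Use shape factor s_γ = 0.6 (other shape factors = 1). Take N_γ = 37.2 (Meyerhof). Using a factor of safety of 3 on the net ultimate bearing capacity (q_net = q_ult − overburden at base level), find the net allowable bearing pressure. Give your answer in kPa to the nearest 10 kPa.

N_q = e^(π·tan35°)·tan²(62.5°) = 33.3.
q = γ·D_f = 20.2 × 2.8 = 56.56 kPa.
γ' = 11.19 kN/m³; averaging over the depth B below the base, γ̄ = γ' + (d_w/B)(γ − γ') = 17.72 kN/m³.
q·N_q = 56.56 × 33.296 = 1883.2 kPa
0.5·γ·B·N_γ·s_γ = 0.5 × 17.72 × 2.87 × 37.2 × 0.6 = 567.55 kPa
q_ult = 1883.2 + 567.55 = 2450.8 kPa.
q_net = 2450.8 − 56.56 = 2394.2 kPa.
q_all(net) = 2394.2 / 3 = 798.07 kPa.

q_all(net) ≈ 800 kPa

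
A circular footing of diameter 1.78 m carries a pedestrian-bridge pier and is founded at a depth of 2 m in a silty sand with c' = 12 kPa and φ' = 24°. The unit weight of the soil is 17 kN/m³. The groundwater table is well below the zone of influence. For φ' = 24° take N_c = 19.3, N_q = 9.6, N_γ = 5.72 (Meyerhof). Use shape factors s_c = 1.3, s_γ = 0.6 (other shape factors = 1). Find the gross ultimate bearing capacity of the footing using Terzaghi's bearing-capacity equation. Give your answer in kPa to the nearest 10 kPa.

Effective surcharge at the founding depth q = γ·D_f = 17 × 2 = 34 kPa.
q_ult = c·N_c·s_c + q·N_q + 0.5·γ·B·N_γ·s_γ
     = 12 × 19.3 × 1.3 + 34 × 9.6 + 0.5 × 17 × 1.78 × 5.72 × 0.6
     = 301.08 + 326.4 + 51.926 = 679.41 kPa.

q_ult ≈ 680 kPa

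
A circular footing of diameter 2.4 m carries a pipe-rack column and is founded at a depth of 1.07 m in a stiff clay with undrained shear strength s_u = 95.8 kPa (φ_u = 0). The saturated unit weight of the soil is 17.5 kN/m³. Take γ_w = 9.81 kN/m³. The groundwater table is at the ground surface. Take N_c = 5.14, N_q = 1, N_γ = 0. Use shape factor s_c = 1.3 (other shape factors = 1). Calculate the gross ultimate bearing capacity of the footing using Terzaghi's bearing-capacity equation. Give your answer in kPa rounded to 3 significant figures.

q_ult ≈ 648 kPa

γ' = 17.5 − 9.81 = 7.69 kN/m³ (submerged throughout). q = 7.69 × 1.07 = 8.2283 kPa.
c·N_c·s_c = 95.8 × 5.14 × 1.3 = 640.14 kPa
q·N_q = 8.2283 × 1 = 8.2283 kPa
q_ult = 640.14 + 8.2283 = 648.36 kPa.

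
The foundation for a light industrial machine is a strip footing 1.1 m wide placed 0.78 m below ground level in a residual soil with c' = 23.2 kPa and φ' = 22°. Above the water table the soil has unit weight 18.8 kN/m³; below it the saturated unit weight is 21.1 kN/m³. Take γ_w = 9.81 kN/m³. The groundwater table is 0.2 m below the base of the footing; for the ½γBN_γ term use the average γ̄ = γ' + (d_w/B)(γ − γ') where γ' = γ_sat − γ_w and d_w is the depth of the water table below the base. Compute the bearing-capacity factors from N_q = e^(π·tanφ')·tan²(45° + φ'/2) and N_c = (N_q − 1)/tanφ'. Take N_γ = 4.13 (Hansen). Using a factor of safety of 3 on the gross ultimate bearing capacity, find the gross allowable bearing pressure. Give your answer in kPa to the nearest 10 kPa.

N_q = e^(π·tan22°)·tan²(56°) = 7.82; N_c = (N_q − 1)/tanφ' = 16.88.
Effective surcharge at the founding depth q = γ·D_f = 18.8 × 0.78 = 14.664 kPa.
With d_w = 0.2 m < B, γ̄ = 11.29 + (0.2/1.1) × (18.8 − 11.29) = 12.655 kN/m³.
q_ult = c·N_c + q·N_q + 0.5·γ·B·N_γ
     = 23.2 × 16.883 + 14.664 × 7.8211 + 0.5 × 12.655 × 1.1 × 4.13
     = 391.68 + 114.69 + 28.747 = 535.12 kPa.
q_all = 535.12 / 3 = 178.37 kPa.

q_all ≈ 180 kPa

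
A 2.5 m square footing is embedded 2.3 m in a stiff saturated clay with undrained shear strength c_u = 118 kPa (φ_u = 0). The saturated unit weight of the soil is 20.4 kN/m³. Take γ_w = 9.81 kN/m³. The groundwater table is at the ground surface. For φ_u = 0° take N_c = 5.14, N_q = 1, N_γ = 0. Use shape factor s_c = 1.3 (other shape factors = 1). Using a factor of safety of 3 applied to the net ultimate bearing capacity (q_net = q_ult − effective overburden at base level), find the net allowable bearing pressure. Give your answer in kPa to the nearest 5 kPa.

q_all(net) ≈ 265 kPa

With the water table at the surface the whole profile is submerged: γ' = 20.4 − 9.81 = 10.59 kN/m³, so q = γ'·D_f = 24.357 kPa.
q_ult = c·N_c·s_c + q·N_q
     = 118 × 5.14 × 1.3 + 24.357 × 1
     = 788.48 + 24.357 = 812.83 kPa.
Net ultimate: q_net = 812.83 − 24.357 = 788.48 kPa.
q_all(net) = 788.48 / 3 = 262.83 kPa.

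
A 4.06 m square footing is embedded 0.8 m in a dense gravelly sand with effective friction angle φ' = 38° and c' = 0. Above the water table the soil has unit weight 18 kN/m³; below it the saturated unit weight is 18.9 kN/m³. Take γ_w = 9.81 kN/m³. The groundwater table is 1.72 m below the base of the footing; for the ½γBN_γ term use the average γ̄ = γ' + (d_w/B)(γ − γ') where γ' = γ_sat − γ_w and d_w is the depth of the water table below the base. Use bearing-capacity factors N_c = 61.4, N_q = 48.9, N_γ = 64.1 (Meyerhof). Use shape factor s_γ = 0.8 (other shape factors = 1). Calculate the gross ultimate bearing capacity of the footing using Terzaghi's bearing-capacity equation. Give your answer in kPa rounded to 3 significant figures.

Overburden at base level: q = 18 × 0.8 = 14.4 kPa.
The water table is 1.72 m below the base (< B = 4.06 m), so the ½γBN_γ term uses γ̄ = γ' + (d_w/B)(γ − γ') = 9.09 + (1.72/4.06)(18 − 9.09) = 12.865 kN/m³.
Surcharge term q·N_q = 14.4 × 48.9 = 704.16 kPa; self-weight term 0.5·γ·B·N_γ·s_γ = 0.5 × 12.865 × 4.06 × 64.1 × 0.8 = 1339.2 kPa.
q_ult = 704.16 + 1339.2 = 2043.4 kPa.

q_ult ≈ 2040 kPa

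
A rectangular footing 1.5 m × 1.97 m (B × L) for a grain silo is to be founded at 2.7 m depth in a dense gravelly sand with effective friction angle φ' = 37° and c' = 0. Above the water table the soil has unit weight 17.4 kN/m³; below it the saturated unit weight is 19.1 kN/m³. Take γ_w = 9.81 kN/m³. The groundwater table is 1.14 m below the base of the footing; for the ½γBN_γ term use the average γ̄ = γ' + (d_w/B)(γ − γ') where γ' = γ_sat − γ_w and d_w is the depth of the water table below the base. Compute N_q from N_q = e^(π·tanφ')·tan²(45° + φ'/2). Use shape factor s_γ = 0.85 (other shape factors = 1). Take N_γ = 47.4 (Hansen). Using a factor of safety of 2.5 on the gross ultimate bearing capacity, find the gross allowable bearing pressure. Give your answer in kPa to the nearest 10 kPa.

N_q = e^(π·tan37°)·tan²(63.5°) = 42.92.
Effective surcharge at the founding depth q = γ·D_f = 17.4 × 2.7 = 46.98 kPa.
With d_w = 1.14 m < B, γ̄ = 9.29 + (1.14/1.5) × (17.4 − 9.29) = 15.454 kN/m³.
q_ult = q·N_q + 0.5·γ·B·N_γ·s_γ
     = 46.98 × 42.92 + 0.5 × 15.454 × 1.5 × 47.4 × 0.85
     = 2016.4 + 466.97 = 2483.3 kPa.
q_all = 2483.3 / 2.5 = 993.34 kPa.

q_all ≈ 990 kPa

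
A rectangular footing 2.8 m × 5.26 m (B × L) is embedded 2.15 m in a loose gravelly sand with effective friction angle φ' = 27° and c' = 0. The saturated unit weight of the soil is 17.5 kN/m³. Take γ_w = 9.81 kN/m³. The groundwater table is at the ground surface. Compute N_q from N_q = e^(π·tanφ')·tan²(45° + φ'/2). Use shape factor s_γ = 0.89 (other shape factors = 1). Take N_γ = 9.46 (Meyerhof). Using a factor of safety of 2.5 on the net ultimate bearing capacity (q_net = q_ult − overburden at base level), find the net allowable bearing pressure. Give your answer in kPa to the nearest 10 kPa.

q_all(net) ≈ 120 kPa

N_q = e^(π·tan27°)·tan²(58.5°) = 13.2.
With the water table at the surface the whole profile is submerged: γ' = 17.5 − 9.81 = 7.69 kN/m³, so q = γ'·D_f = 16.533 kPa; the same γ' applies in the ½γBN_γ term.
q_ult = q·N_q + 0.5·γ·B·N_γ·s_γ
     = 16.533 × 13.199 + 0.5 × 7.69 × 2.8 × 9.46 × 0.89
     = 218.23 + 90.643 = 308.87 kPa.
q_net = 308.87 − 16.533 = 292.34 kPa.
q_all(net) = 292.34 / 2.5 = 116.94 kPa.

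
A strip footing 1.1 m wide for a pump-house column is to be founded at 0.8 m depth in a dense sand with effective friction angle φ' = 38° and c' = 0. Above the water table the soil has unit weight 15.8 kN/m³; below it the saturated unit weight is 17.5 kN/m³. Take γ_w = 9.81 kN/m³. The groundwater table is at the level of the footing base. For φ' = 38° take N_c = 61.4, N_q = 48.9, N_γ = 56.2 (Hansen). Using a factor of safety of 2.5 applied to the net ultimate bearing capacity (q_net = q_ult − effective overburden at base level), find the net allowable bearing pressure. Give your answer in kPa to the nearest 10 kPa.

Effective surcharge at the founding depth q = γ·D_f = 15.8 × 0.8 = 12.64 kPa.
The water table coincides with the base, so in the self-weight term γ → γ' = 7.69 kN/m³.
q_ult = q·N_q + 0.5·γ·B·N_γ
     = 12.64 × 48.9 + 0.5 × 7.69 × 1.1 × 56.2
     = 618.1 + 237.7 = 855.79 kPa.
Net ultimate: q_net = 855.79 − 12.64 = 843.15 kPa.
q_all(net) = 843.15 / 2.5 = 337.26 kPa.

q_all(net) ≈ 340 kPa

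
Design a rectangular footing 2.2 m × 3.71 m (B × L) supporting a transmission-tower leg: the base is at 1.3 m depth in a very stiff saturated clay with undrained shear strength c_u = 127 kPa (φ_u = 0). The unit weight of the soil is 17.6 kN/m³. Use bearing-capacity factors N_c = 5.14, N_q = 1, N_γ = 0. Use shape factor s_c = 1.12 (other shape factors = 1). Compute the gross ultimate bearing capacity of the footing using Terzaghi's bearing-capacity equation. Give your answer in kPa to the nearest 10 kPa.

q = γ·D_f = 17.6 × 1.3 = 22.88 kPa.
c·N_c·s_c = 127 × 5.14 × 1.12 = 731.11 kPa
q·N_q = 22.88 × 1 = 22.88 kPa
q_ult = 731.11 + 22.88 = 753.99 kPa.

q_ult ≈ 750 kPa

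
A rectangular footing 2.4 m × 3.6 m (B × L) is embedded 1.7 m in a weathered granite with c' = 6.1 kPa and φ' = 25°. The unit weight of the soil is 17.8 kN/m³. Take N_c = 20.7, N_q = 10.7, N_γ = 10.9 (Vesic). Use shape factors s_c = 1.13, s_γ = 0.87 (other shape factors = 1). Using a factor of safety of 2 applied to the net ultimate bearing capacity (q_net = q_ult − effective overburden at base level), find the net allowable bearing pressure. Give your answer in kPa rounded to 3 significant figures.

q = γ·D_f = 17.8 × 1.7 = 30.26 kPa.
c·N_c·s_c = 6.1 × 20.7 × 1.13 = 142.69 kPa
q·N_q = 30.26 × 10.7 = 323.78 kPa
0.5·γ·B·N_γ·s_γ = 0.5 × 17.8 × 2.4 × 10.9 × 0.87 = 202.56 kPa
q_ult = 142.69 + 323.78 + 202.56 = 669.02 kPa.
Net ultimate: q_net = 669.02 − 30.26 = 638.76 kPa.
q_all(net) = 638.76 / 2 = 319.38 kPa.

q_all(net) ≈ 319 kPa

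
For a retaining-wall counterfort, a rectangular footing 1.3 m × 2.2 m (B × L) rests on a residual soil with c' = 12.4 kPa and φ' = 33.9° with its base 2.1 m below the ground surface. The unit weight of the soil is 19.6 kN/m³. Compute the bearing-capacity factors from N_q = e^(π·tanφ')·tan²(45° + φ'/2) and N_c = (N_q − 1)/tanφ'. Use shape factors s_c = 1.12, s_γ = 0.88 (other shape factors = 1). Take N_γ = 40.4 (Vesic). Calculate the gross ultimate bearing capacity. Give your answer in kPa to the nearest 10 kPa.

q_ult ≈ 2230 kPa

tan33.9° = 0.672, so N_q = e^(π×0.672)·tan²(61.95°) = 8.257 × 3.522 = 29.08.
N_c = (29.08 − 1)/tan33.9° = 41.79.
Overburden at base level: q = 19.6 × 2.1 = 41.16 kPa.
Cohesion term c·N_c·s_c = 12.4 × 41.793 × 1.12 = 580.42 kPa; surcharge term q·N_q = 41.16 × 29.083 = 1197.1 kPa; self-weight term 0.5·γ·B·N_γ·s_γ = 0.5 × 19.6 × 1.3 × 40.4 × 0.88 = 452.93 kPa.
q_ult = 580.42 + 1197.1 + 452.93 = 2230.4 kPa.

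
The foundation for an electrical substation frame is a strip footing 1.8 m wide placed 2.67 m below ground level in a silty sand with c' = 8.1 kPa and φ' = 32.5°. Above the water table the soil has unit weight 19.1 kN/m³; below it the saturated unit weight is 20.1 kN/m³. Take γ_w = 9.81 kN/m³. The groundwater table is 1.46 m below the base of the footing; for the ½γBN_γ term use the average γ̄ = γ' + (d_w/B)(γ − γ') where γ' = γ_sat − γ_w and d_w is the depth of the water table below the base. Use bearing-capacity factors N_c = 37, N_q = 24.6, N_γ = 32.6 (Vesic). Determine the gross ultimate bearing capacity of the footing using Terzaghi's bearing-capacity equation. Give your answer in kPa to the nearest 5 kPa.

q = γ·D_f = 19.1 × 2.67 = 50.997 kPa.
γ' = 10.29 kN/m³; averaging over the depth B below the base, γ̄ = γ' + (d_w/B)(γ − γ') = 17.436 kN/m³.
c·N_c = 8.1 × 37 = 299.7 kPa
q·N_q = 50.997 × 24.6 = 1254.5 kPa
0.5·γ·B·N_γ = 0.5 × 17.436 × 1.8 × 32.6 = 511.57 kPa
q_ult = 299.7 + 1254.5 + 511.57 = 2065.8 kPa.

q_ult ≈ 2065 kPa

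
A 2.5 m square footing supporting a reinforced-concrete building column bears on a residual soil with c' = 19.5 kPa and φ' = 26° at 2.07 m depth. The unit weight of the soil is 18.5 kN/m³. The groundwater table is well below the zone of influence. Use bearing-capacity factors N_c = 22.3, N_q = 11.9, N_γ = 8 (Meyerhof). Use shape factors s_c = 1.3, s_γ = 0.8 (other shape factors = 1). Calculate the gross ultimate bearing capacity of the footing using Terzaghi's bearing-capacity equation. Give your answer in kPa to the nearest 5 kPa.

Effective surcharge at the founding depth q = γ·D_f = 18.5 × 2.07 = 38.295 kPa.
q_ult = c·N_c·s_c + q·N_q + 0.5·γ·B·N_γ·s_γ
     = 19.5 × 22.3 × 1.3 + 38.295 × 11.9 + 0.5 × 18.5 × 2.5 × 8 × 0.8
     = 565.31 + 455.71 + 148 = 1169 kPa.

q_ult ≈ 1170 kPa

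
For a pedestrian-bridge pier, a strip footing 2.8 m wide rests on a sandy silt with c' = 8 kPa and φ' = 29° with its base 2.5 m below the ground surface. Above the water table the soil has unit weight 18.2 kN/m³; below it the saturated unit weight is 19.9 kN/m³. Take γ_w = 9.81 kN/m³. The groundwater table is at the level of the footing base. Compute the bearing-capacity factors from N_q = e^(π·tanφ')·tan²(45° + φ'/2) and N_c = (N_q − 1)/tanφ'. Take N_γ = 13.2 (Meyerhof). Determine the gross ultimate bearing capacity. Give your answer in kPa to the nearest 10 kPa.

q_ult ≈ 1160 kPa

tan29° = 0.5543, so N_q = e^(π×0.5543)·tan²(59.5°) = 5.705 × 2.882 = 16.44.
N_c = (16.44 − 1)/tan29° = 27.86.
Effective surcharge at the founding depth q = γ·D_f = 18.2 × 2.5 = 45.5 kPa.
The water table coincides with the base, so in the self-weight term γ → γ' = 10.09 kN/m³.
q_ult = c·N_c + q·N_q + 0.5·γ·B·N_γ
     = 8 × 27.86 + 45.5 × 16.443 + 0.5 × 10.09 × 2.8 × 13.2
     = 222.88 + 748.17 + 186.46 = 1157.5 kPa.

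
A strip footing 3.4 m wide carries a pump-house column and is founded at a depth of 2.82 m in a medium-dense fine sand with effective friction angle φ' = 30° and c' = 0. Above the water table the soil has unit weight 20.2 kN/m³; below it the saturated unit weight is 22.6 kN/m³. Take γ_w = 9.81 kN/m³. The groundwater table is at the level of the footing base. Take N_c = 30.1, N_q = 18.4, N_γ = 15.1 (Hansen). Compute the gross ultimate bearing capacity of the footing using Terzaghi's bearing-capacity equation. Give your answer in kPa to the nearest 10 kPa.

Overburden at base level: q = 20.2 × 2.82 = 56.964 kPa.
Below the base the soil is submerged, so the ½γBN_γ term uses γ' = 22.6 − 9.81 = 12.79 kN/m³.
Surcharge term q·N_q = 56.964 × 18.4 = 1048.1 kPa; self-weight term 0.5·γ·B·N_γ = 0.5 × 12.79 × 3.4 × 15.1 = 328.32 kPa.
q_ult = 1048.1 + 328.32 = 1376.5 kPa.

q_ult ≈ 1380 kPa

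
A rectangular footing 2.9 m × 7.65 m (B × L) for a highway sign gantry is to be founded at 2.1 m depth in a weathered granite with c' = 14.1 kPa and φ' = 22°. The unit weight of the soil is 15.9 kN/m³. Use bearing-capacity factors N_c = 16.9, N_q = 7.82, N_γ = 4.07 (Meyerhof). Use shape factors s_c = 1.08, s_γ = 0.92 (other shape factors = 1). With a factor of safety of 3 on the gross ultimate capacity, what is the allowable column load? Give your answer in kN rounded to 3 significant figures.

P_all ≈ 4470 kN

Overburden at base level: q = 15.9 × 2.1 = 33.39 kPa.
Cohesion term c·N_c·s_c = 14.1 × 16.9 × 1.08 = 257.35 kPa; surcharge term q·N_q = 33.39 × 7.82 = 261.11 kPa; self-weight term 0.5·γ·B·N_γ·s_γ = 0.5 × 15.9 × 2.9 × 4.07 × 0.92 = 86.327 kPa.
q_ult = 257.35 + 261.11 + 86.327 = 604.79 kPa.
Gross allowable pressure q_all = 604.79 / 3 = 201.6 kPa.
Footing area = 22.185 m², so allowable column load = 201.6 × 22.185 = 4472.4 kN.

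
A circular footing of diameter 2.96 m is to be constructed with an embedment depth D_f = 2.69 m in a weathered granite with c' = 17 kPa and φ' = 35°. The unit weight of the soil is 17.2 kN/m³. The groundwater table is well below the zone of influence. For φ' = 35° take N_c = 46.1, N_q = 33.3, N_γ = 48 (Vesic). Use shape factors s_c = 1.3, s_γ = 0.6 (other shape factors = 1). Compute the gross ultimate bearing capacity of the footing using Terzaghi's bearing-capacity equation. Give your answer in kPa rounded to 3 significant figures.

Overburden at base level: q = 17.2 × 2.69 = 46.268 kPa.
Cohesion term c·N_c·s_c = 17 × 46.1 × 1.3 = 1018.8 kPa; surcharge term q·N_q = 46.268 × 33.3 = 1540.7 kPa; self-weight term 0.5·γ·B·N_γ·s_γ = 0.5 × 17.2 × 2.96 × 48 × 0.6 = 733.13 kPa.
q_ult = 1018.8 + 1540.7 + 733.13 = 3292.7 kPa.

q_ult ≈ 3290 kPa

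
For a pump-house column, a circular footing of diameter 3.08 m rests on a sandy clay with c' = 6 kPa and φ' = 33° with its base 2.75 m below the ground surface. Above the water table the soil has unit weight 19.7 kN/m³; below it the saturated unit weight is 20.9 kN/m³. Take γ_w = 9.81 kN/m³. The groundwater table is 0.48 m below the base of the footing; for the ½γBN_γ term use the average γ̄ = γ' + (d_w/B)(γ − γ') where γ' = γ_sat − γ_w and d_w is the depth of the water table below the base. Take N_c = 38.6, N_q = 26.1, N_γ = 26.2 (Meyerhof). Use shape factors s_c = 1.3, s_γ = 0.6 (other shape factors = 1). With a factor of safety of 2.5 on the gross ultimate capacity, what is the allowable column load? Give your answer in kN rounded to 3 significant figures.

q = γ·D_f = 19.7 × 2.75 = 54.175 kPa.
γ' = 11.09 kN/m³; averaging over the depth B below the base, γ̄ = γ' + (d_w/B)(γ − γ') = 12.432 kN/m³.
c·N_c·s_c = 6 × 38.6 × 1.3 = 301.08 kPa
q·N_q = 54.175 × 26.1 = 1414 kPa
0.5·γ·B·N_γ·s_γ = 0.5 × 12.432 × 3.08 × 26.2 × 0.6 = 300.96 kPa
q_ult = 301.08 + 1414 + 300.96 = 2016 kPa.
Gross allowable pressure q_all = 2016 / 2.5 = 806.4 kPa.
Footing area = 7.4506 m², so allowable column load = 806.4 × 7.4506 = 6008.2 kN.

P_all ≈ 6010 kN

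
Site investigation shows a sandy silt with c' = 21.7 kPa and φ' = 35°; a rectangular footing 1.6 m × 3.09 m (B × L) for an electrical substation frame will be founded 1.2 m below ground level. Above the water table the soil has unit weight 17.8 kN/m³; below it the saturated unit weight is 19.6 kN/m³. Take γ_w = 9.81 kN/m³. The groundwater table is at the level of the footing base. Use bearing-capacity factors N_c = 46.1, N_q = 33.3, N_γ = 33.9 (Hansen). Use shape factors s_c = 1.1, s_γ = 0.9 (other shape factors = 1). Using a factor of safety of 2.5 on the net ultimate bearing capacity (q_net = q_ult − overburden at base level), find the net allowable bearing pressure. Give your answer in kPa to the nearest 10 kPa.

q_all(net) ≈ 810 kPa

q = γ·D_f = 17.8 × 1.2 = 21.36 kPa.
For the ½γBN_γ term take γ' = 19.6 − 9.81 = 9.79 kN/m³ (soil below base is submerged).
c·N_c·s_c = 21.7 × 46.1 × 1.1 = 1100.4 kPa
q·N_q = 21.36 × 33.3 = 711.29 kPa
0.5·γ·B·N_γ·s_γ = 0.5 × 9.79 × 1.6 × 33.9 × 0.9 = 238.95 kPa
q_ult = 1100.4 + 711.29 + 238.95 = 2050.6 kPa.
q_net = 2050.6 − 21.36 = 2029.3 kPa.
q_all(net) = 2029.3 / 2.5 = 811.72 kPa.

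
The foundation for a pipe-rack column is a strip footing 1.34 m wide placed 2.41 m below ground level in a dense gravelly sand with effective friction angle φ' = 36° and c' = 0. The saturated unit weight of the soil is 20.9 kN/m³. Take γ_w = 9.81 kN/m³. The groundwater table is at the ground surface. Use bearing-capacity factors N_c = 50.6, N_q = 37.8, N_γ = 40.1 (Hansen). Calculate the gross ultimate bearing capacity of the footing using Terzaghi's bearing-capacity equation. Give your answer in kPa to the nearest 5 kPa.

q_ult ≈ 1310 kPa

With the water table at the surface the whole profile is submerged: γ' = 20.9 − 9.81 = 11.09 kN/m³, so q = γ'·D_f = 26.727 kPa; the same γ' applies in the ½γBN_γ term.
q_ult = q·N_q + 0.5·γ·B·N_γ
     = 26.727 × 37.8 + 0.5 × 11.09 × 1.34 × 40.1
     = 1010.3 + 297.96 = 1308.2 kPa.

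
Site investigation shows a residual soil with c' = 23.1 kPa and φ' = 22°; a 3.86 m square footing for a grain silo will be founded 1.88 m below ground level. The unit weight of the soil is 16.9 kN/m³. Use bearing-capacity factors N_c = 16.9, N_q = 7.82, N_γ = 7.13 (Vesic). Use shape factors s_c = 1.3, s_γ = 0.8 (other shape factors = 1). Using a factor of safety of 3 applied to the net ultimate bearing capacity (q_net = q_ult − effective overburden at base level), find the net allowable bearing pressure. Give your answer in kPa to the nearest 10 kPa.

q_all(net) ≈ 300 kPa

Effective surcharge at the founding depth q = γ·D_f = 16.9 × 1.88 = 31.772 kPa.
q_ult = c·N_c·s_c + q·N_q + 0.5·γ·B·N_γ·s_γ
     = 23.1 × 16.9 × 1.3 + 31.772 × 7.82 + 0.5 × 16.9 × 3.86 × 7.13 × 0.8
     = 507.51 + 248.46 + 186.05 = 942.01 kPa.
Net ultimate: q_net = 942.01 − 31.772 = 910.24 kPa.
q_all(net) = 910.24 / 3 = 303.41 kPa.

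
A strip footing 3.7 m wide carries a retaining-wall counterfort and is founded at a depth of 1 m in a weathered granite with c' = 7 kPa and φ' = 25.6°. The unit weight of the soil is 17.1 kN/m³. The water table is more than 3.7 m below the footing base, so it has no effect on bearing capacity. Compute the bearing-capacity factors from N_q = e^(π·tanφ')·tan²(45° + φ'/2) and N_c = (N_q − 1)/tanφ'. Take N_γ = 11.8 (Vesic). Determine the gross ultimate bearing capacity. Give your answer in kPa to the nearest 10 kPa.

tan25.6° = 0.4791, so N_q = e^(π×0.4791)·tan²(57.8°) = 4.505 × 2.522 = 11.36.
N_c = (11.36 − 1)/tan25.6° = 21.62.
Effective surcharge at the founding depth q = γ·D_f = 17.1 × 1 = 17.1 kPa.
q_ult = c·N_c + q·N_q + 0.5·γ·B·N_γ
     = 7 × 21.623 + 17.1 × 11.36 + 0.5 × 17.1 × 3.7 × 11.8
     = 151.36 + 194.26 + 373.29 = 718.92 kPa.

q_ult ≈ 720 kPa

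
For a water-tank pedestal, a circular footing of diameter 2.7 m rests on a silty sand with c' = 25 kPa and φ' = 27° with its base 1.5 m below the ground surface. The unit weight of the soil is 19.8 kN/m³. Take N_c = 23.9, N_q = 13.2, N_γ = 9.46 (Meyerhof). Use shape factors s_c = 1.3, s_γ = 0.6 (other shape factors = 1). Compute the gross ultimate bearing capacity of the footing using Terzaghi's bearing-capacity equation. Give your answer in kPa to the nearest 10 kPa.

q_ult ≈ 1320 kPa

q = γ·D_f = 19.8 × 1.5 = 29.7 kPa.
c·N_c·s_c = 25 × 23.9 × 1.3 = 776.75 kPa
q·N_q = 29.7 × 13.2 = 392.04 kPa
0.5·γ·B·N_γ·s_γ = 0.5 × 19.8 × 2.7 × 9.46 × 0.6 = 151.72 kPa
q_ult = 776.75 + 392.04 + 151.72 = 1320.5 kPa.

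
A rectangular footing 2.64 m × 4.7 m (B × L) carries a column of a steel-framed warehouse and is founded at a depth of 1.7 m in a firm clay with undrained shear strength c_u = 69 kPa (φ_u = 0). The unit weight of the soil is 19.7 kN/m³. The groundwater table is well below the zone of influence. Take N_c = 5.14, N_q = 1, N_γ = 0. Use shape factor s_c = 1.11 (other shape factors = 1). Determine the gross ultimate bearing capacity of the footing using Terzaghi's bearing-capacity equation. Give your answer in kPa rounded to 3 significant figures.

q_ult ≈ 427 kPa

q = γ·D_f = 19.7 × 1.7 = 33.49 kPa.
c·N_c·s_c = 69 × 5.14 × 1.11 = 393.67 kPa
q·N_q = 33.49 × 1 = 33.49 kPa
q_ult = 393.67 + 33.49 = 427.16 kPa.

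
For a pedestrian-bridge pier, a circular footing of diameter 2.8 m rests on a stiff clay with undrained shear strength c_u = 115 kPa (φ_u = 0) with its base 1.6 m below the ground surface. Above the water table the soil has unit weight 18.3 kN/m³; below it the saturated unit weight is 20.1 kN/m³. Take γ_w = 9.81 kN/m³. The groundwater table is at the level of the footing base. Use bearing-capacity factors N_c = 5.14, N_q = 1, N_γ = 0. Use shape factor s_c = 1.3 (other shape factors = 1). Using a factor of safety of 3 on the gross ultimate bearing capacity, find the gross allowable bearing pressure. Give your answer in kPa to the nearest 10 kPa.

q_all ≈ 270 kPa

Effective surcharge at the founding depth q = γ·D_f = 18.3 × 1.6 = 29.28 kPa.
q_ult = c·N_c·s_c + q·N_q
     = 115 × 5.14 × 1.3 + 29.28 × 1
     = 768.43 + 29.28 = 797.71 kPa.
q_all = 797.71 / 3 = 265.9 kPa.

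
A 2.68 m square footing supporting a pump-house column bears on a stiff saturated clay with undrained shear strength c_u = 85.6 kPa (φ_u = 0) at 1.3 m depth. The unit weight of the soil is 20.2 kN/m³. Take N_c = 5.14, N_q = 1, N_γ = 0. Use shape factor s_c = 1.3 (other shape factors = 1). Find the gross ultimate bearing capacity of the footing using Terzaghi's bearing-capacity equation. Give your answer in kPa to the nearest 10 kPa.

q = γ·D_f = 20.2 × 1.3 = 26.26 kPa.
c·N_c·s_c = 85.6 × 5.14 × 1.3 = 571.98 kPa
q·N_q = 26.26 × 1 = 26.26 kPa
q_ult = 571.98 + 26.26 = 598.24 kPa.

q_ult ≈ 600 kPa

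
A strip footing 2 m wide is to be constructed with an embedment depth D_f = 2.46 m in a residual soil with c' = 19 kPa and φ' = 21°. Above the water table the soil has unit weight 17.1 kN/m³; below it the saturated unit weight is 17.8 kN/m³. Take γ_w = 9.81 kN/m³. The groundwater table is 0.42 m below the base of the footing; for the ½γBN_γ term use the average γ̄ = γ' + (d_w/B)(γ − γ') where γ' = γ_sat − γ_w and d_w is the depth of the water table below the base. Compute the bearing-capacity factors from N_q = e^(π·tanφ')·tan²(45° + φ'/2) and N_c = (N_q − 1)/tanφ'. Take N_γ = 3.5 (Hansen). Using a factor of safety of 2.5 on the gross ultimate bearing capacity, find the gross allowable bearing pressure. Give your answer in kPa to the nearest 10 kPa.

N_q = e^(π·tan21°)·tan²(55.5°) = 7.07; N_c = (N_q − 1)/tanφ' = 15.81.
Overburden at base level: q = 17.1 × 2.46 = 42.066 kPa.
The water table is 0.42 m below the base (< B = 2 m), so the ½γBN_γ term uses γ̄ = γ' + (d_w/B)(γ − γ') = 7.99 + (0.42/2)(17.1 − 7.99) = 9.9031 kN/m³.
Cohesion term c·N_c = 19 × 15.815 = 300.48 kPa; surcharge term q·N_q = 42.066 × 7.0708 = 297.44 kPa; self-weight term 0.5·γ·B·N_γ = 0.5 × 9.9031 × 2 × 3.5 = 34.661 kPa.
q_ult = 300.48 + 297.44 + 34.661 = 632.58 kPa.
q_all = 632.58 / 2.5 = 253.03 kPa.

q_all ≈ 250 kPa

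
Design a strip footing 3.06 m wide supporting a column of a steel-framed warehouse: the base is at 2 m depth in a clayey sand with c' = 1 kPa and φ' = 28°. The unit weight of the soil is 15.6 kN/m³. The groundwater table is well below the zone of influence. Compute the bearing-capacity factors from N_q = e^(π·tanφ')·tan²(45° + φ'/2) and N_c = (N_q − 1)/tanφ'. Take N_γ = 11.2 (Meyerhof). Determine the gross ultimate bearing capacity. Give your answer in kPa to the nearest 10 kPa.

q_ult ≈ 750 kPa

tan28° = 0.5317, so N_q = e^(π×0.5317)·tan²(59°) = 5.314 × 2.77 = 14.72.
N_c = (14.72 − 1)/tan28° = 25.8.
q = γ·D_f = 15.6 × 2 = 31.2 kPa.
c·N_c = 1 × 25.803 = 25.803 kPa
q·N_q = 31.2 × 14.72 = 459.26 kPa
0.5·γ·B·N_γ = 0.5 × 15.6 × 3.06 × 11.2 = 267.32 kPa
q_ult = 25.803 + 459.26 + 267.32 = 752.39 kPa.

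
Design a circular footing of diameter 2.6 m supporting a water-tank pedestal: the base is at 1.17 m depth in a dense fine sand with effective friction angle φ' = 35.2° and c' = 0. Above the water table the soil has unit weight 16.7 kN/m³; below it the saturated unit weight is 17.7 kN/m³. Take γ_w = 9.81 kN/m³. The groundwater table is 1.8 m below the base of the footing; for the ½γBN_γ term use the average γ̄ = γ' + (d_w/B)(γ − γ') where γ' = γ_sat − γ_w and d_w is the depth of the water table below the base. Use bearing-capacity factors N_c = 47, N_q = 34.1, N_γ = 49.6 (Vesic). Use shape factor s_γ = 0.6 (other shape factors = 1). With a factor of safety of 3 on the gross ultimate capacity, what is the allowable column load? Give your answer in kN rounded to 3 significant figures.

q = γ·D_f = 16.7 × 1.17 = 19.539 kPa.
γ' = 7.89 kN/m³; averaging over the depth B below the base, γ̄ = γ' + (d_w/B)(γ − γ') = 13.989 kN/m³.
q·N_q = 19.539 × 34.1 = 666.28 kPa
0.5·γ·B·N_γ·s_γ = 0.5 × 13.989 × 2.6 × 49.6 × 0.6 = 541.22 kPa
q_ult = 666.28 + 541.22 = 1207.5 kPa.
Gross allowable pressure q_all = 1207.5 / 3 = 402.5 kPa.
Footing area = 5.3093 m², so allowable column load = 402.5 × 5.3093 = 2137 kN.

P_all ≈ 2140 kN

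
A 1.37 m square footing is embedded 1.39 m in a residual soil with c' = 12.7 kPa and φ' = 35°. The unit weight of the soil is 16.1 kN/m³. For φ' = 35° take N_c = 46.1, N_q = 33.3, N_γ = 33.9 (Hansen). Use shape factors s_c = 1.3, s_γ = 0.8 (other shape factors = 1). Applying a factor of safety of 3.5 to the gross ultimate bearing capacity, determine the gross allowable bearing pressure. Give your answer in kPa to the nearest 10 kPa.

q = γ·D_f = 16.1 × 1.39 = 22.379 kPa.
c·N_c·s_c = 12.7 × 46.1 × 1.3 = 761.11 kPa
q·N_q = 22.379 × 33.3 = 745.22 kPa
0.5·γ·B·N_γ·s_γ = 0.5 × 16.1 × 1.37 × 33.9 × 0.8 = 299.09 kPa
q_ult = 761.11 + 745.22 + 299.09 = 1805.4 kPa.
q_all = q_ult / FS = 1805.4 / 3.5 = 515.84 kPa.

q_all ≈ 520 kPa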